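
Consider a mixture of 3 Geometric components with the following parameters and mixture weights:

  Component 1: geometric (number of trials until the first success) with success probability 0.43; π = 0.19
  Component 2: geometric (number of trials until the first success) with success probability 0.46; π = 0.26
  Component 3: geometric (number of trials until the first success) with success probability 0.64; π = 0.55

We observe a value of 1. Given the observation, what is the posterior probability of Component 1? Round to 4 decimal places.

P(component k | x) = P(Z=k)·f_k(x) / marginal(x), where marginal(x) = Σ_j P(Z=j)·f_j(x).
Geometric probabilities:
  p_1 = 0.43·(1−0.43)^0 = 0.43·1 = 0.43
  p_2 = 0.46·(1−0.46)^0 = 0.46·1 = 0.46
  p_3 = 0.64·(1−0.64)^0 = 0.64·1 = 0.64
Prior × likelihood for each component:
  P(Z=1)·p_1 = 0.19 × 0.43 = 0.0817
  P(Z=2)·p_2 = 0.26 × 0.46 = 0.1196
  P(Z=3)·p_3 = 0.55 × 0.64 = 0.352
Denominator: 0.0817 + 0.1196 + 0.352 = 0.5533
So the posterior for Component 1 is 0.0817 / 0.5533 ≈ 0.1477.

0.1477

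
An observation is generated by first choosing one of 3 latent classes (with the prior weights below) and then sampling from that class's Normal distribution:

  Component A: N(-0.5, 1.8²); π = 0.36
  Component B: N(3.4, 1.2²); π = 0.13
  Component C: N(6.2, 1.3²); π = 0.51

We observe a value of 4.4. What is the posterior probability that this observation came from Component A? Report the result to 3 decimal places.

0.021

Posterior ∝ prior × likelihood, so P(k | x) ∝ π_k f_k(x); normalise over all components.
Component likelihoods at x = 4.4:
  L_A = (1/(1.8·√(2π)))·exp(−(4.4−-0.5)²/(2·1.8²)) = 0.221635·exp(-3.70525) = 0.00545091
  L_B = (1/(1.2·√(2π)))·exp(−(4.4−3.4)²/(2·1.2²)) = 0.332452·exp(-0.34722) = 0.234927
  L_C = (1/(1.3·√(2π)))·exp(−(4.4−6.2)²/(2·1.3²)) = 0.306879·exp(-0.95858) = 0.117669
Prior × likelihood for each component:
  π_A·L_A = 0.36 × 0.00545091 = 0.00196233
  π_B·L_B = 0.13 × 0.234927 = 0.0305405
  π_C·L_C = 0.51 × 0.117669 = 0.060011
Evidence: 0.00196233 + 0.0305405 + 0.060011 = 0.0925138
P(Component A | 4.4) ≈ 0.021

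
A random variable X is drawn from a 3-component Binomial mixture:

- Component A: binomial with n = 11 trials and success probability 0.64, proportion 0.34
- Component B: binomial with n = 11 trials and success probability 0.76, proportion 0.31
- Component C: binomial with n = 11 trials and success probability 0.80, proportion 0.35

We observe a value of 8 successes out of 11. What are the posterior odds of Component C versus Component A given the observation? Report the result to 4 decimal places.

Only the two components matter; the odds are (w_i f_i(x)) / (w_j f_j(x)).
Evaluate each component's likelihood at the observed value:
  f_A = 0.216686
  f_B = 0.253879
  f_C = 0.221459
0.0775107 / 0.0736733 ≈ 1.0521

1.0521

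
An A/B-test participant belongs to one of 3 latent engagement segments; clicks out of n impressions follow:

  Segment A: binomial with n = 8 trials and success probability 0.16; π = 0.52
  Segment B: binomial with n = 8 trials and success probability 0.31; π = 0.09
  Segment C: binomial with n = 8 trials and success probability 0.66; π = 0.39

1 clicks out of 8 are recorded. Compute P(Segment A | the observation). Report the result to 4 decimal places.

P(component k | x) = w_k·f_k(x) / marginal(x), where marginal(x) = Σ_j w_j·f_j(x).
Component likelihoods at x = 1 clicks out of 8:
  L_A = 0.377716
  L_B = 0.18467
  L_C = 0.00277323
Unnormalised posteriors:
  w_A·L_A = 0.52 × 0.377716 = 0.196412
  w_B·L_B = 0.09 × 0.18467 = 0.0166203
  w_C·L_C = 0.39 × 0.00277323 = 0.00108156
Evidence: 0.196412 + 0.0166203 + 0.00108156 = 0.214114
P(Segment A | data) ≈ 0.9173

0.9173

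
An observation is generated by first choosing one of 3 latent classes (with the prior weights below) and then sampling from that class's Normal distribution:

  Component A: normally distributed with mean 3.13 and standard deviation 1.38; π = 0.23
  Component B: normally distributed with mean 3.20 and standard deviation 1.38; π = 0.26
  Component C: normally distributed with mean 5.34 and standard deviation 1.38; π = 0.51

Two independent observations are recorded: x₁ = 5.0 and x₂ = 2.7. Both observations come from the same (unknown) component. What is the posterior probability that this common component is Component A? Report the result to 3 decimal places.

0.323

By Bayes' theorem, P(k | x) = w_k f_k(x) / Σ_j w_j f_j(x).
Since both observations come from the same component, the likelihood for component k is f_k(x₁)·f_k(x₂).
  L_A = [(1/(1.38·√(2π)))·exp(−(5.0−3.13)²/(2·1.38²)) = 0.289089·exp(-0.91811) = 0.115425] × [0.27539] = 0.0317869
  L_B = [(1/(1.38·√(2π)))·exp(−(5.0−3.20)²/(2·1.38²)) = 0.289089·exp(-0.85066) = 0.123479] × [0.270723] = 0.0334286
  L_C = [(1/(1.38·√(2π)))·exp(−(5.0−5.34)²/(2·1.38²)) = 0.289089·exp(-0.03035) = 0.280446] × [0.0463799] = 0.0130071
Multiply by the mixture weights:
  w_A·L_A = 0.23 × 0.0317869 = 0.00731099
  w_B·L_B = 0.26 × 0.0334286 = 0.00869144
  w_C·L_C = 0.51 × 0.0130071 = 0.0066336
Evidence: 0.00731099 + 0.00869144 + 0.0066336 = 0.022636
So the posterior for Component A is 0.00731099 / 0.022636 ≈ 0.323.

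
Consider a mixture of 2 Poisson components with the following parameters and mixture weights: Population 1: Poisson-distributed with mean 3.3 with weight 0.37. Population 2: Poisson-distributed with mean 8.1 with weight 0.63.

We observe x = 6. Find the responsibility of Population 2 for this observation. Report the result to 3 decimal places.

Posterior ∝ prior × likelihood, so P(k | x) ∝ π_k f_k(x); normalise over all components.
Poisson probabilities:
  p_1 = 0.0661575
  p_2 = 0.119067
Multiply by the mixture weights:
  π_1·p_1 = 0.37 × 0.0661575 = 0.0244783
  π_2·p_2 = 0.63 × 0.119067 = 0.0750124
Normaliser: 0.0244783 + 0.0750124 = 0.0994907
P(Population 2 | x) ≈ 0.754

0.754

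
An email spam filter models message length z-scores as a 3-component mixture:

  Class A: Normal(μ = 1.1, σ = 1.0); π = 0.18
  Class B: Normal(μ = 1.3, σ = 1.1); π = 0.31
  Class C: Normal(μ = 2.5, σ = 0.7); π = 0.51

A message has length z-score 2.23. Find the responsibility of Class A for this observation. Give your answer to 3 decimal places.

P(component k | x) = π_k·f_k(x) / marginal(x), where marginal(x) = Σ_j π_j·f_j(x).
Normal densities:
  L_A = 0.210686
  L_B = 0.253689
  L_C = 0.529061
Weight by the priors:
  π_A·L_A = 0.18 × 0.210686 = 0.0379234
  π_B·L_B = 0.31 × 0.253689 = 0.0786437
  π_C·L_C = 0.51 × 0.529061 = 0.269821
Marginal: 0.0379234 + 0.0786437 + 0.269821 = 0.386388
Responsibility of Class A: 0.0379234 / 0.386388 ≈ 0.098

0.098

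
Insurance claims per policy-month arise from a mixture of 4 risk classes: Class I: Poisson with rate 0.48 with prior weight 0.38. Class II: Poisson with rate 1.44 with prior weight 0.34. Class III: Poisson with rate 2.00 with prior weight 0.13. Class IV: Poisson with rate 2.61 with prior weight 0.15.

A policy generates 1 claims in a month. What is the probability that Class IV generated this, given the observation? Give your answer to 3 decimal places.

0.098

Apply Bayes' rule: the posterior for each component is proportional to its prior times its likelihood at x.
Component likelihoods at x = 1 claims:
  f_I = 0.297016
  f_II = 0.341176
  f_III = 0.270671
  f_IV = 0.191925
Multiply by the mixture weights:
  π_I·f_I = 0.38 × 0.297016 = 0.112866
  π_II·f_II = 0.34 × 0.341176 = 0.116
  π_III·f_III = 0.13 × 0.270671 = 0.0351872
  π_IV·f_IV = 0.15 × 0.191925 = 0.0287888
Sum: 0.112866 + 0.116 + 0.0351872 + 0.0287888 = 0.292842
P(Class IV | data) ≈ 0.098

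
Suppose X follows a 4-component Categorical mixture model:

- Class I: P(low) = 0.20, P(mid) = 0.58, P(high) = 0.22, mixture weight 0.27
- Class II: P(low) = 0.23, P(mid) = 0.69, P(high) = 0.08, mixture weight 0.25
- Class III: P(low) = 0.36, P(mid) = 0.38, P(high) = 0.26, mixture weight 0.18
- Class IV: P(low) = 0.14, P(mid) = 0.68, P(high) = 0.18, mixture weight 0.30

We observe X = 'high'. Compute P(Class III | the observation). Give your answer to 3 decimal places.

0.260

The responsibility of component k is w_k f_k(x) divided by Σ_j w_j f_j(x).
Component likelihoods at x = 'high':
  p_I = 0.22
  p_II = 0.08
  p_III = 0.26
  p_IV = 0.18
Prior × likelihood for each component:
  w_I·p_I = 0.27 × 0.22 = 0.0594
  w_II·p_II = 0.25 × 0.08 = 0.02
  w_III·p_III = 0.18 × 0.26 = 0.0468
  w_IV·p_IV = 0.30 × 0.18 = 0.054
Sum: 0.0594 + 0.02 + 0.0468 + 0.054 = 0.1802
P(Class III | 'high') ≈ 0.260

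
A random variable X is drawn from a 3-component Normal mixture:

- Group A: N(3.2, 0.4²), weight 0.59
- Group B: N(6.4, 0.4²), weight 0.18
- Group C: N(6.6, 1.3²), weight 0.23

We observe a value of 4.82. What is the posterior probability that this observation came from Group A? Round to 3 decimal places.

0.006

Apply Bayes' rule: the posterior for each component is proportional to its prior times its likelihood at x.
Normal densities:
  L_A = 0.000273585
  L_B = 0.000408141
  L_C = 0.120188
Unnormalised posteriors:
  P(Z=A)·L_A = 0.59 × 0.000273585 = 0.000161415
  P(Z=B)·L_B = 0.18 × 0.000408141 = 7.34654e-05
  P(Z=C)·L_C = 0.23 × 0.120188 = 0.0276432
Evidence: 0.000161415 + 7.34654e-05 + 0.0276432 = 0.0278781
P(Group A | 4.82) = 0.000161415 / 0.0278781 ≈ 0.006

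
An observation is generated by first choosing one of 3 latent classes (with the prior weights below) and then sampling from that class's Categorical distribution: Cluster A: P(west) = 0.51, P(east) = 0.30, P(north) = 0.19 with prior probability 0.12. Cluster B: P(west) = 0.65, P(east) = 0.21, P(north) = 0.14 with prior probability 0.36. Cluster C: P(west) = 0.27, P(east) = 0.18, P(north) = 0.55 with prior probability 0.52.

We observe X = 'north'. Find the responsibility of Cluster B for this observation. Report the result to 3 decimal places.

Apply Bayes' rule: the posterior for each component is proportional to its prior times its likelihood at x.
Component likelihoods at x = 'north':
  p_A = 0.19
  p_B = 0.14
  p_C = 0.55
Unnormalised posteriors:
  π_A·p_A = 0.12 × 0.19 = 0.0228
  π_B·p_B = 0.36 × 0.14 = 0.0504
  π_C·p_C = 0.52 × 0.55 = 0.286
Sum: 0.0228 + 0.0504 + 0.286 = 0.3592
P(Cluster B | the observation) = 0.0504 / 0.3592 ≈ 0.140

0.140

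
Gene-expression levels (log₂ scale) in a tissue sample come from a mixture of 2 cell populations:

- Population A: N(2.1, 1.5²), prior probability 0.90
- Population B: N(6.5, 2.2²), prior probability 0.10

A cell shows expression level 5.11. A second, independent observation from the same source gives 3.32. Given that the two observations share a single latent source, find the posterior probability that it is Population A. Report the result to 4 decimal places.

Apply Bayes' rule: the posterior for each component is proportional to its prior times its likelihood at x.
Since both observations come from the same component, the likelihood for component k is f_k(x₁)·f_k(x₂).
  p_A = [(1/(1.5·√(2π)))·exp(−(5.11−2.1)²/(2·1.5²)) = 0.265962·exp(-2.01336) = 0.0355165] × [0.191062] = 0.00678583
  p_B = [(1/(2.2·√(2π)))·exp(−(5.11−6.5)²/(2·2.2²)) = 0.181337·exp(-0.19960) = 0.148526] × [0.063796] = 0.00947538
Prior × likelihood for each component:
  π_A·p_A = 0.90 × 0.00678583 = 0.00610725
  π_B·p_B = 0.10 × 0.00947538 = 0.000947538
Marginal: 0.00610725 + 0.000947538 = 0.00705479
Responsibility of Population A: 0.00610725 / 0.00705479 ≈ 0.8657

0.8657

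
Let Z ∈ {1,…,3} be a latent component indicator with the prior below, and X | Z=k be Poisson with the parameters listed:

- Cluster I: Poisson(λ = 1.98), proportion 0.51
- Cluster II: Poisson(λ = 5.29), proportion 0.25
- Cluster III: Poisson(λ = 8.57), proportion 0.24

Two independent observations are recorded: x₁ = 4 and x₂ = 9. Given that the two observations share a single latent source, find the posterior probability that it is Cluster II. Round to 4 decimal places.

Posterior ∝ prior × likelihood, so P(k | x) ∝ P(Z=k) f_k(x); normalise over all components.
Since both observations come from the same component, the likelihood for component k is f_k(x₁)·f_k(x₂).
  p_I = [e^(−1.98)·1.98^4/4! = 0.0884192] × [0.000177959] = 1.5735e-05
  p_II = [e^(−5.29)·5.29^4/4! = 0.164511] × [0.0450734] = 0.00741505
  p_III = [e^(−8.57)·8.57^4/4! = 0.0426391] × [0.130365] = 0.00555865
Prior × likelihood for each component:
  P(Z=I)·p_I = 0.51 × 1.5735e-05 = 8.02486e-06
  P(Z=II)·p_II = 0.25 × 0.00741505 = 0.00185376
  P(Z=III)·p_III = 0.24 × 0.00555865 = 0.00133407
Evidence: 8.02486e-06 + 0.00185376 + 0.00133407 = 0.00319586
So the posterior for Cluster II is 0.00185376 / 0.00319586 ≈ 0.5801.

0.5801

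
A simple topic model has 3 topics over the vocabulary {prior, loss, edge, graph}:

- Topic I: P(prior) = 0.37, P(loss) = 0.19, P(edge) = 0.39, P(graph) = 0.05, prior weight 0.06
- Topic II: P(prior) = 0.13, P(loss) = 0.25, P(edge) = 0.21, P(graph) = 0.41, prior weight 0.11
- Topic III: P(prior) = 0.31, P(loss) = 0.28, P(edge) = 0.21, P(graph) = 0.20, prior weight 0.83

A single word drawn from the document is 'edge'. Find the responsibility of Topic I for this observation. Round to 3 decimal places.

Apply Bayes' rule: the posterior for each component is proportional to its prior times its likelihood at x.
Categorical probabilities:
  L_I = 0.39
  L_II = 0.21
  L_III = 0.21
Unnormalised posteriors:
  P(Z=I)·L_I = 0.06 × 0.39 = 0.0234
  P(Z=II)·L_II = 0.11 × 0.21 = 0.0231
  P(Z=III)·L_III = 0.83 × 0.21 = 0.1743
Sum: 0.0234 + 0.0231 + 0.1743 = 0.2208
Responsibility of Topic I: 0.0234 / 0.2208 ≈ 0.106

0.106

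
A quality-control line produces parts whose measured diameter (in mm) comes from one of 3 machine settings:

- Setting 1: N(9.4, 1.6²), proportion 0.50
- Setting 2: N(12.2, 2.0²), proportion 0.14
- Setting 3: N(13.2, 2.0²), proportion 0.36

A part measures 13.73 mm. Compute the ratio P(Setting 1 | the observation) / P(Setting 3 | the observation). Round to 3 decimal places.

The posterior odds equal the prior odds times the likelihood ratio: (P(Z=i)/P(Z=j))·(f_i(x)/f_j(x)).
Component likelihoods at x = 13.73 mm:
  f_1 = 0.00640397
  f_2 = 0.148868
  f_3 = 0.192589
Posterior odds = (P(Z=1)·f_1) / (P(Z=3)·f_3) = (0.50·0.00640397) / (0.36·0.192589) = 0.00320199 / 0.0693319 ≈ 0.046

0.046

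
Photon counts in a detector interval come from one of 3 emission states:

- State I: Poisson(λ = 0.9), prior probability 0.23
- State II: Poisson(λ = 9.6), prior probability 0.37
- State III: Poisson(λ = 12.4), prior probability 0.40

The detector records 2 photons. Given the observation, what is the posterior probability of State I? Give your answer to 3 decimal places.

Posterior ∝ prior × likelihood, so P(k | x) ∝ w_k f_k(x); normalise over all components.
Component likelihoods at x = 2 photons:
  L_I = e^(−0.9)·0.9^2/2! = 0.164661
  L_II = e^(−9.6)·9.6^2/2! = 0.00312094
  L_III = e^(−12.4)·12.4^2/2! = 0.000316637
Multiply by the mixture weights:
  w_I·L_I = 0.23 × 0.164661 = 0.037872
  w_II·L_II = 0.37 × 0.00312094 = 0.00115475
  w_III·L_III = 0.40 × 0.000316637 = 0.000126655
Sum: 0.037872 + 0.00115475 + 0.000126655 = 0.0391534
So the posterior for State I is 0.037872 / 0.0391534 ≈ 0.967.

0.967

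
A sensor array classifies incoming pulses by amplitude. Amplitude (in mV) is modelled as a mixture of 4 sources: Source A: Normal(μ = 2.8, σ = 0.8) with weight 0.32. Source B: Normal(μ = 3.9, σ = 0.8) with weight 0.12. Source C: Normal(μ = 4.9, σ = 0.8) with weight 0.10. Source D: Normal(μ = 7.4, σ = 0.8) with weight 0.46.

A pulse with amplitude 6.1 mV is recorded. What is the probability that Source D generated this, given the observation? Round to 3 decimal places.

0.777

Posterior ∝ prior × likelihood, so P(k | x) ∝ π_k f_k(x); normalise over all components.
Normal densities:
  p_A = (1/(0.8·√(2π)))·exp(−(6.1−2.8)²/(2·0.8²)) = 0.498678·exp(-8.50781) = 0.000100676
  p_B = (1/(0.8·√(2π)))·exp(−(6.1−3.9)²/(2·0.8²)) = 0.498678·exp(-3.78125) = 0.011367
  p_C = (1/(0.8·√(2π)))·exp(−(6.1−4.9)²/(2·0.8²)) = 0.498678·exp(-1.12500) = 0.161897
  p_D = (1/(0.8·√(2π)))·exp(−(6.1−7.4)²/(2·0.8²)) = 0.498678·exp(-1.32031) = 0.133173
Unnormalised posteriors:
  π_A·p_A = 0.32 × 0.000100676 = 3.22162e-05
  π_B·p_B = 0.12 × 0.011367 = 0.00136403
  π_C·p_C = 0.10 × 0.161897 = 0.0161897
  π_D·p_D = 0.46 × 0.133173 = 0.0612595
Normaliser: 3.22162e-05 + 0.00136403 + 0.0161897 + 0.0612595 = 0.0788455
P(Source D | the observation) = 0.0612595 / 0.0788455 ≈ 0.777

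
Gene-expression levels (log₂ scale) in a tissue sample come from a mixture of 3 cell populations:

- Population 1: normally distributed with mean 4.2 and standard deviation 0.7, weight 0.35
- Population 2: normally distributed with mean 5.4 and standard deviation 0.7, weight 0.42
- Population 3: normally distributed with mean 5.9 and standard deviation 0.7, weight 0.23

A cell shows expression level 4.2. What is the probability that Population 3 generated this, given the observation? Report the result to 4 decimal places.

The responsibility of component k is w_k f_k(x) divided by Σ_j w_j f_j(x).
Evaluate each component's likelihood at the observed value:
  p_1 = (1/(0.7·√(2π)))·exp(−(4.2−4.2)²/(2·0.7²)) = 0.569918·exp(-0.00000) = 0.569918
  p_2 = (1/(0.7·√(2π)))·exp(−(4.2−5.4)²/(2·0.7²)) = 0.569918·exp(-1.46939) = 0.131119
  p_3 = (1/(0.7·√(2π)))·exp(−(4.2−5.9)²/(2·0.7²)) = 0.569918·exp(-2.94898) = 0.0298598
Weight by the priors:
  w_1·p_1 = 0.35 × 0.569918 = 0.199471
  w_2·p_2 = 0.42 × 0.131119 = 0.0550699
  w_3·p_3 = 0.23 × 0.0298598 = 0.00686775
Denominator: 0.199471 + 0.0550699 + 0.00686775 = 0.261409
Responsibility of Population 3: 0.00686775 / 0.261409 ≈ 0.0263

0.0263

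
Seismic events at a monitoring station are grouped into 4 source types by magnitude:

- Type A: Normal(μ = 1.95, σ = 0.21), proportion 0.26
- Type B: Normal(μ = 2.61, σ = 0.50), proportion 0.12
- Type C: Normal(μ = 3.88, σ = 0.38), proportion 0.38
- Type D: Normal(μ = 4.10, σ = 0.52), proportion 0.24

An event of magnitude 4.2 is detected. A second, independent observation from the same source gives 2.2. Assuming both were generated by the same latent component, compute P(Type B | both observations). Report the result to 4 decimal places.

P(component k | x) = P(Z=k)·f_k(x) / marginal(x), where marginal(x) = Σ_j P(Z=j)·f_j(x).
Since both observations come from the same component, the likelihood for component k is f_k(x₁)·f_k(x₂).
  f_A = [2.24426e-25] × [0.935282] = 2.09902e-25
  f_B = [0.0050823] × [0.570073] = 0.00289728
  f_C = [0.736442] × [5.98178e-05] = 4.40523e-05
  f_D = [0.753141] × [0.000967971] = 0.000729019
Prior × likelihood for each component:
  P(Z=A)·f_A = 0.26 × 2.09902e-25 = 5.45745e-26
  P(Z=B)·f_B = 0.12 × 0.00289728 = 0.000347674
  P(Z=C)·f_C = 0.38 × 4.40523e-05 = 1.67399e-05
  P(Z=D)·f_D = 0.24 × 0.000729019 = 0.000174964
Evidence: 5.45745e-26 + 0.000347674 + 1.67399e-05 + 0.000174964 = 0.000539378
So the posterior for Type B is 0.000347674 / 0.000539378 ≈ 0.6446.

0.6446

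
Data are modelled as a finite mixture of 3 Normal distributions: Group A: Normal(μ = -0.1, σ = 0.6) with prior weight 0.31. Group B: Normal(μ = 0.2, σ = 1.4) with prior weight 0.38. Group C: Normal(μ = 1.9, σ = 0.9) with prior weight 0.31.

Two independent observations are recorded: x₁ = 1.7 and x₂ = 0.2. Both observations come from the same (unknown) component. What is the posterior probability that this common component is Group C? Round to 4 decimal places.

P(component k | x) = P(Z=k)·f_k(x) / marginal(x), where marginal(x) = Σ_j P(Z=j)·f_j(x).
Since both observations come from the same component, the likelihood for component k is f_k(x₁)·f_k(x₂).
  L_A = [0.00738641] × [0.586776] = 0.00433417
  L_B = [0.160511] × [0.284959] = 0.0457391
  L_C = [0.432458] × [0.0744574] = 0.0321997
Unnormalised posteriors:
  P(Z=A)·L_A = 0.31 × 0.00433417 = 0.00134359
  P(Z=B)·L_B = 0.38 × 0.0457391 = 0.0173809
  P(Z=C)·L_C = 0.31 × 0.0321997 = 0.00998191
Normaliser: 0.00134359 + 0.0173809 + 0.00998191 = 0.0287064
P(Group C | x₁, x₂) ≈ 0.3477

0.3477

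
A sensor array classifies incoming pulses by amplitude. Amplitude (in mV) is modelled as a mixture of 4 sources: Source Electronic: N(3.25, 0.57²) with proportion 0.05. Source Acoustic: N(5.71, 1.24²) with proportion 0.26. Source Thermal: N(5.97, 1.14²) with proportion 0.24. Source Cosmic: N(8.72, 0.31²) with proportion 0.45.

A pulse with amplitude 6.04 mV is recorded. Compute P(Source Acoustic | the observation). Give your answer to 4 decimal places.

Apply Bayes' rule: the posterior for each component is proportional to its prior times its likelihood at x.
Normal densities:
  p_Electronic = 4.3906e-06
  p_Acoustic = 0.310534
  p_Thermal = 0.34929
  p_Cosmic = 7.58964e-17
Unnormalised posteriors:
  P(Z=Electronic)·p_Electronic = 0.05 × 4.3906e-06 = 2.1953e-07
  P(Z=Acoustic)·p_Acoustic = 0.26 × 0.310534 = 0.0807388
  P(Z=Thermal)·p_Thermal = 0.24 × 0.34929 = 0.0838297
  P(Z=Cosmic)·p_Cosmic = 0.45 × 7.58964e-17 = 3.41534e-17
Evidence: 2.1953e-07 + 0.0807388 + 0.0838297 + 3.41534e-17 = 0.164569
P(Source Acoustic | the observation) ≈ 0.4906

0.4906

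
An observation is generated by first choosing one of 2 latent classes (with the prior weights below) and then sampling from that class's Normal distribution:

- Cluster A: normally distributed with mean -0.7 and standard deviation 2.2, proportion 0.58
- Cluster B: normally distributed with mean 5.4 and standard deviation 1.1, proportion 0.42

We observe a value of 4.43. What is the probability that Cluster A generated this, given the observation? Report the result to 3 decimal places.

Posterior ∝ prior × likelihood, so P(k | x) ∝ π_k f_k(x); normalise over all components.
Component likelihoods at x = 4.43:
  f_A = (1/(2.2·√(2π)))·exp(−(4.43−-0.7)²/(2·2.2²)) = 0.181337·exp(-2.71869) = 0.0119612
  f_B = (1/(1.1·√(2π)))·exp(−(4.43−5.4)²/(2·1.1²)) = 0.362675·exp(-0.38880) = 0.245846
Prior × likelihood for each component:
  π_A·f_A = 0.58 × 0.0119612 = 0.00693752
  π_B·f_B = 0.42 × 0.245846 = 0.103255
Evidence: 0.00693752 + 0.103255 = 0.110193
So the posterior for Cluster A is 0.00693752 / 0.110193 ≈ 0.063.

0.063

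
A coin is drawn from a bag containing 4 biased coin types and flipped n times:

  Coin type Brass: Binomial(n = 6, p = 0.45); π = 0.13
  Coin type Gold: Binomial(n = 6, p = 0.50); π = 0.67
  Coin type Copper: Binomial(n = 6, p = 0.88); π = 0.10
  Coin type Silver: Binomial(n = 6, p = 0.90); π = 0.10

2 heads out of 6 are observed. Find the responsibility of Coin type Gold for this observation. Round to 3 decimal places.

Posterior ∝ prior × likelihood, so P(k | x) ∝ w_k f_k(x); normalise over all components.
Component likelihoods at x = 2 heads out of 6:
  p_Brass = C(6,2)·0.45^2·0.55^4 = 15·0.2025·0.0915063 = 0.27795
  p_Gold = C(6,2)·0.50^2·0.50^4 = 15·0.25·0.0625 = 0.234375
  p_Copper = C(6,2)·0.88^2·0.12^4 = 15·0.7744·0.00020736 = 0.00240869
  p_Silver = C(6,2)·0.90^2·0.10^4 = 15·0.81·0.0001 = 0.001215
Weight by the priors:
  w_Brass·p_Brass = 0.13 × 0.27795 = 0.0361335
  w_Gold·p_Gold = 0.67 × 0.234375 = 0.157031
  w_Copper·p_Copper = 0.10 × 0.00240869 = 0.000240869
  w_Silver·p_Silver = 0.10 × 0.001215 = 0.0001215
Denominator: 0.0361335 + 0.157031 + 0.000240869 + 0.0001215 = 0.193527
P(Coin type Gold | 2 heads out of 6) = 0.157031 / 0.193527 ≈ 0.811

0.811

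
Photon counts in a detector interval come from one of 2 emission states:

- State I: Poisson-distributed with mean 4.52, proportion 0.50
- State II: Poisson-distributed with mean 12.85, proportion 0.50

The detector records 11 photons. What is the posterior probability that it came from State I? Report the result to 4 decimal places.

0.0406

Apply Bayes' rule: the posterior for each component is proportional to its prior times its likelihood at x.
Evaluate each component's likelihood at the observed value:
  f_I = e^(−4.52)·4.52^11/11! = 0.0043889
  f_II = e^(−12.85)·12.85^11/11! = 0.103775
Multiply by the mixture weights:
  π_I·f_I = 0.50 × 0.0043889 = 0.00219445
  π_II·f_II = 0.50 × 0.103775 = 0.0518877
Sum: 0.00219445 + 0.0518877 = 0.0540822
P(State I | 11 photons) ≈ 0.0406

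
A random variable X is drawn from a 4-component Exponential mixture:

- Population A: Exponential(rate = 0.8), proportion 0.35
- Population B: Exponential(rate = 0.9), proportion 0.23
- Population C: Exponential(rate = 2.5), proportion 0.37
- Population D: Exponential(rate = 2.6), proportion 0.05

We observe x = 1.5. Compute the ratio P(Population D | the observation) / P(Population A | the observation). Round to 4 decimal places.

0.0312

Since P(k|x) ∝ π_k f_k(x), the posterior odds are π_i f_i(x) / (π_j f_j(x)).
Evaluate each component's likelihood at the observed value:
  p_A = 0.8·e^(−0.8·1.5) = 0.8·e^(−1.2000) = 0.240955
  p_B = 0.9·e^(−0.9·1.5) = 0.9·e^(−1.3500) = 0.233316
  p_C = 2.5·e^(−2.5·1.5) = 2.5·e^(−3.7500) = 0.0587944
  p_D = 2.6·e^(−2.6·1.5) = 2.6·e^(−3.9000) = 0.052629
Odds = (0.05/0.35) × (0.052629/0.240955) = 0.142857 × 0.218418 ≈ 0.0312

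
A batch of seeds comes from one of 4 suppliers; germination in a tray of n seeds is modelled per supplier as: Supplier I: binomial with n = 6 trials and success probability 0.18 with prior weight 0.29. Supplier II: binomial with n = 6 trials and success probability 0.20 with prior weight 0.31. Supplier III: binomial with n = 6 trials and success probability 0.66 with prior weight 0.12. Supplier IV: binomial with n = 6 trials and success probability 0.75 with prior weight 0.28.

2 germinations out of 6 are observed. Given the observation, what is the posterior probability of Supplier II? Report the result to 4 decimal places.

P(component k | x) = π_k·f_k(x) / marginal(x), where marginal(x) = Σ_j π_j·f_j(x).
Component likelihoods at x = 2 germinations out of 6:
  L_I = 0.219731
  L_II = 0.24576
  L_III = 0.0873162
  L_IV = 0.032959
Unnormalised posteriors:
  π_I·L_I = 0.29 × 0.219731 = 0.063722
  π_II·L_II = 0.31 × 0.24576 = 0.0761856
  π_III·L_III = 0.12 × 0.0873162 = 0.0104779
  π_IV·L_IV = 0.28 × 0.032959 = 0.00922852
Marginal: 0.063722 + 0.0761856 + 0.0104779 + 0.00922852 = 0.159614
P(Supplier II | x) ≈ 0.4773

0.4773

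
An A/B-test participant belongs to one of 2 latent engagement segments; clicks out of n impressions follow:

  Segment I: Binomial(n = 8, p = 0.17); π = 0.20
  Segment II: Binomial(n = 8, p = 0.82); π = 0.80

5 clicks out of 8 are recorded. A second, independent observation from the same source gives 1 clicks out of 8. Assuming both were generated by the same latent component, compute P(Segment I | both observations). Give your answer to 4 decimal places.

P(component k | x) = π_k·f_k(x) / marginal(x), where marginal(x) = Σ_j π_j·f_j(x).
Since both observations come from the same component, the likelihood for component k is f_k(x₁)·f_k(x₂).
  f_I = [0.00454639] × [0.36905] = 0.00167785
  f_II = [0.121081] × [4.01616e-05] = 4.8628e-06
Prior × likelihood for each component:
  π_I·f_I = 0.20 × 0.00167785 = 0.000335569
  π_II·f_II = 0.80 × 4.8628e-06 = 3.89024e-06
Marginal: 0.000335569 + 3.89024e-06 = 0.00033946
Responsibility of Segment I: 0.000335569 / 0.00033946 ≈ 0.9885

0.9885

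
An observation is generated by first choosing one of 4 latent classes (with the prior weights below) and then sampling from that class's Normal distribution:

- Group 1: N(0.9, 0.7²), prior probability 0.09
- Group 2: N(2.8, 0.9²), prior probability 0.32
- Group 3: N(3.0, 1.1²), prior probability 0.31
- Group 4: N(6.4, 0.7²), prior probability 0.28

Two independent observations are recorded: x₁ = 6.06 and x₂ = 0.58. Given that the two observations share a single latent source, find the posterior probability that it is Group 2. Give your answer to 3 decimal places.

0.053

The responsibility of component k is P(Z=k) f_k(x) divided by Σ_j P(Z=j) f_j(x).
Since both observations come from the same component, the likelihood for component k is f_k(x₁)·f_k(x₂).
  f_1 = [9.04637e-13] × [0.513373] = 4.64416e-13
  f_2 = [0.000627464] × [0.0211567] = 1.3275e-05
  f_3 = [0.00757043] × [0.0322496] = 0.000244144
  f_4 = [0.506504] × [5.55903e-16] = 2.81567e-16
Unnormalised posteriors:
  P(Z=1)·f_1 = 0.09 × 4.64416e-13 = 4.17974e-14
  P(Z=2)·f_2 = 0.32 × 1.3275e-05 = 4.24801e-06
  P(Z=3)·f_3 = 0.31 × 0.000244144 = 7.56845e-05
  P(Z=4)·f_4 = 0.28 × 2.81567e-16 = 7.88389e-17
Sum: 4.17974e-14 + 4.24801e-06 + 7.56845e-05 + 7.88389e-17 = 7.99326e-05
P(Group 2 | x₁,x₂) ≈ 0.053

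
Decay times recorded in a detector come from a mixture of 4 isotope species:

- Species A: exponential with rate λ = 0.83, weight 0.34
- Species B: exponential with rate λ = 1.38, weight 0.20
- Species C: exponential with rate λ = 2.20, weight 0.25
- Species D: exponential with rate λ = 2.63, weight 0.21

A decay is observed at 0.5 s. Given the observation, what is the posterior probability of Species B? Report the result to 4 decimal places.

The responsibility of component k is π_k f_k(x) divided by Σ_j π_j f_j(x).
Exponential densities:
  p_A = 0.548082
  p_B = 0.692175
  p_C = 0.732316
  p_D = 0.706087
Unnormalised posteriors:
  π_A·p_A = 0.34 × 0.548082 = 0.186348
  π_B·p_B = 0.20 × 0.692175 = 0.138435
  π_C·p_C = 0.25 × 0.732316 = 0.183079
  π_D·p_D = 0.21 × 0.706087 = 0.148278
Evidence: 0.186348 + 0.138435 + 0.183079 + 0.148278 = 0.65614
Responsibility of Species B: 0.138435 / 0.65614 ≈ 0.2110

0.2110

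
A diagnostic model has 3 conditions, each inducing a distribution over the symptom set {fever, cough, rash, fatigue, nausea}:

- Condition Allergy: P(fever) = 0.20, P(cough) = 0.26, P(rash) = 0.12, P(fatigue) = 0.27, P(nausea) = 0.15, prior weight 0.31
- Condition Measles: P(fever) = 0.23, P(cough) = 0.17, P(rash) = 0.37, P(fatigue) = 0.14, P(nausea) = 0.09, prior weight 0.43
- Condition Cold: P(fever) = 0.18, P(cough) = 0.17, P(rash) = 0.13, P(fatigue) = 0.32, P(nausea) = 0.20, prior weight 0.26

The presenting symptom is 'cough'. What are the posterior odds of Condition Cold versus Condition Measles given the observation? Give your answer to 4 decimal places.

0.6047

Since P(k|x) ∝ w_k f_k(x), the posterior odds are w_i f_i(x) / (w_j f_j(x)).
Categorical probabilities:
  f_Allergy = P(cough | comp) = 0.26
  f_Measles = P(cough | comp) = 0.17
  f_Cold = P(cough | comp) = 0.17
0.0442 / 0.0731 ≈ 0.6047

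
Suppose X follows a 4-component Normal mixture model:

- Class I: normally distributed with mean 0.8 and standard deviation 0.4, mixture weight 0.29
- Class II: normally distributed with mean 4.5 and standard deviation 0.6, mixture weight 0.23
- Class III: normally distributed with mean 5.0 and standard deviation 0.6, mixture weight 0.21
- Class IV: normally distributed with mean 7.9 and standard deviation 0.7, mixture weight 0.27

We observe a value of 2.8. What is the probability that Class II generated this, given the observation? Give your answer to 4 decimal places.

P(component k | x) = π_k·f_k(x) / marginal(x), where marginal(x) = Σ_j π_j·f_j(x).
Component likelihoods at x = 2.8:
  L_I = (1/(0.4·√(2π)))·exp(−(2.8−0.8)²/(2·0.4²)) = 0.997356·exp(-12.50000) = 3.7168e-06
  L_II = (1/(0.6·√(2π)))·exp(−(2.8−4.5)²/(2·0.6²)) = 0.664904·exp(-4.01389) = 0.0120102
  L_III = (1/(0.6·√(2π)))·exp(−(2.8−5.0)²/(2·0.6²)) = 0.664904·exp(-6.72222) = 0.000800451
  L_IV = (1/(0.7·√(2π)))·exp(−(2.8−7.9)²/(2·0.7²)) = 0.569918·exp(-26.54082) = 1.69544e-12
Unnormalised posteriors:
  π_I·L_I = 0.29 × 3.7168e-06 = 1.07787e-06
  π_II·L_II = 0.23 × 0.0120102 = 0.00276234
  π_III·L_III = 0.21 × 0.000800451 = 0.000168095
  π_IV·L_IV = 0.27 × 1.69544e-12 = 4.57768e-13
Evidence: 1.07787e-06 + 0.00276234 + 0.000168095 + 4.57768e-13 = 0.00293151
So the posterior for Class II is 0.00276234 / 0.00293151 ≈ 0.9423.

0.9423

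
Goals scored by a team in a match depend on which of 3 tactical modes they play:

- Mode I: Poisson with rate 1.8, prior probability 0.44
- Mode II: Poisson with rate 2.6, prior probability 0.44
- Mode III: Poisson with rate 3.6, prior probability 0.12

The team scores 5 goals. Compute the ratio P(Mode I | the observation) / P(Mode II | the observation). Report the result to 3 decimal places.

Posterior odds = (π_i f_i(x)) / (π_j f_j(x)); the normalising sum cancels.
Poisson probabilities:
  L_I = e^(−1.8)·1.8^5/5! = 0.0260286
  L_II = e^(−2.6)·2.6^5/5! = 0.0735394
  L_III = e^(−3.6)·3.6^5/5! = 0.13768
Odds = (0.44/0.44) × (0.0260286/0.0735394) = 1 × 0.353941 ≈ 0.354

0.354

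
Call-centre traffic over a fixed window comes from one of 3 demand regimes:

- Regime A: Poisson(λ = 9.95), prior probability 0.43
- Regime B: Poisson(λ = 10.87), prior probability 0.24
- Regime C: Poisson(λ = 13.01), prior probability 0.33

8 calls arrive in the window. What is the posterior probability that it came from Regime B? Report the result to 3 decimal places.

0.257

Apply Bayes' rule: the posterior for each component is proportional to its prior times its likelihood at x.
Poisson probabilities:
  p_A = 0.113719
  p_B = 0.0919464
  p_C = 0.045554
Prior × likelihood for each component:
  P(Z=A)·p_A = 0.43 × 0.113719 = 0.0488993
  P(Z=B)·p_B = 0.24 × 0.0919464 = 0.0220671
  P(Z=C)·p_C = 0.33 × 0.045554 = 0.0150328
Denominator: 0.0488993 + 0.0220671 + 0.0150328 = 0.0859992
P(Regime B | the observation) ≈ 0.257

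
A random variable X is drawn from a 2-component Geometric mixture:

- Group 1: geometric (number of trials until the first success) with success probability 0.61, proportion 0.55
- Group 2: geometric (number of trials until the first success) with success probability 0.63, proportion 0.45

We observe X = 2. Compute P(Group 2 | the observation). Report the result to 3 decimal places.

Apply Bayes' rule: the posterior for each component is proportional to its prior times its likelihood at x.
Component likelihoods at x = 2:
  L_1 = 0.2379
  L_2 = 0.2331
Weight by the priors:
  P(Z=1)·L_1 = 0.55 × 0.2379 = 0.130845
  P(Z=2)·L_2 = 0.45 × 0.2331 = 0.104895
Denominator: 0.130845 + 0.104895 = 0.23574
Responsibility of Group 2: 0.104895 / 0.23574 ≈ 0.445

0.445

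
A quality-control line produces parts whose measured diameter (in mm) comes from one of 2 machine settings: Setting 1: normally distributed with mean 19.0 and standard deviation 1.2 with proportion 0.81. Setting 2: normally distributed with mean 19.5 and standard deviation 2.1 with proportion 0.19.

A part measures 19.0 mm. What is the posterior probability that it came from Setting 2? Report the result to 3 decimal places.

Posterior ∝ prior × likelihood, so P(k | x) ∝ w_k f_k(x); normalise over all components.
Evaluate each component's likelihood at the observed value:
  f_1 = (1/(1.2·√(2π)))·exp(−(19.0−19.0)²/(2·1.2²)) = 0.332452·exp(-0.00000) = 0.332452
  f_2 = (1/(2.1·√(2π)))·exp(−(19.0−19.5)²/(2·2.1²)) = 0.189973·exp(-0.02834) = 0.184663
Weight by the priors:
  w_1·f_1 = 0.81 × 0.332452 = 0.269286
  w_2·f_2 = 0.19 × 0.184663 = 0.035086
Marginal: 0.269286 + 0.035086 = 0.304372
Responsibility of Setting 2: 0.035086 / 0.304372 ≈ 0.115

0.115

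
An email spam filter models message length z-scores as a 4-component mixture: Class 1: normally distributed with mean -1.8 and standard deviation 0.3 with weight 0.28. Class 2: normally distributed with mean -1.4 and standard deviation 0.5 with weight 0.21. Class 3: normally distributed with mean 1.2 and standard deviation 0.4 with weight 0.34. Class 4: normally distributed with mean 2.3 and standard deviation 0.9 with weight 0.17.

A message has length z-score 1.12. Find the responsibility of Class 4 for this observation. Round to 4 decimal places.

P(component k | x) = π_k·f_k(x) / marginal(x), where marginal(x) = Σ_j π_j·f_j(x).
Normal densities:
  f_1 = 3.56239e-21
  f_2 = 2.4325e-06
  f_3 = 0.977607
  f_4 = 0.187667
Multiply by the mixture weights:
  π_1·f_1 = 0.28 × 3.56239e-21 = 9.9747e-22
  π_2·f_2 = 0.21 × 2.4325e-06 = 5.10825e-07
  π_3·f_3 = 0.34 × 0.977607 = 0.332386
  π_4·f_4 = 0.17 × 0.187667 = 0.0319035
Sum: 9.9747e-22 + 5.10825e-07 + 0.332386 + 0.0319035 = 0.36429
Responsibility of Class 4: 0.0319035 / 0.36429 ≈ 0.0876

0.0876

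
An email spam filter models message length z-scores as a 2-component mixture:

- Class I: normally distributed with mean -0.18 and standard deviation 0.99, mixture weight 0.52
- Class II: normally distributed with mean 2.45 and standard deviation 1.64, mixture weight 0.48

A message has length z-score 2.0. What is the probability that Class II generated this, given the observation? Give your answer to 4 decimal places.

The responsibility of component k is w_k f_k(x) divided by Σ_j w_j f_j(x).
Normal densities:
  L_I = (1/(0.99·√(2π)))·exp(−(2.0−-0.18)²/(2·0.99²)) = 0.402972·exp(-2.42445) = 0.0356739
  L_II = (1/(1.64·√(2π)))·exp(−(2.0−2.45)²/(2·1.64²)) = 0.243257·exp(-0.03765) = 0.23427
Prior × likelihood for each component:
  w_I·L_I = 0.52 × 0.0356739 = 0.0185505
  w_II·L_II = 0.48 × 0.23427 = 0.11245
Normaliser: 0.0185505 + 0.11245 = 0.131
So the posterior for Class II is 0.11245 / 0.131 ≈ 0.8584.

0.8584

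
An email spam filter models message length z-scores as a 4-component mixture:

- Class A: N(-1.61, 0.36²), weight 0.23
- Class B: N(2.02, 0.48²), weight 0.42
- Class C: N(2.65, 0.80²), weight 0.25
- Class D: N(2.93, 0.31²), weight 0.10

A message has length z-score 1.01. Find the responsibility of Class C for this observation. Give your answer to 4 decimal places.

By Bayes' theorem, P(k | x) = π_k f_k(x) / Σ_j π_j f_j(x).
Normal densities:
  L_A = 3.49282e-12
  L_B = 0.0908334
  L_C = 0.06099
  L_D = 6.02242e-09
Multiply by the mixture weights:
  π_A·L_A = 0.23 × 3.49282e-12 = 8.03348e-13
  π_B·L_B = 0.42 × 0.0908334 = 0.03815
  π_C·L_C = 0.25 × 0.06099 = 0.0152475
  π_D·L_D = 0.10 × 6.02242e-09 = 6.02242e-10
Normaliser: 8.03348e-13 + 0.03815 + 0.0152475 + 6.02242e-10 = 0.0533975
P(Class C | the observation) = 0.0152475 / 0.0533975 ≈ 0.2855

0.2855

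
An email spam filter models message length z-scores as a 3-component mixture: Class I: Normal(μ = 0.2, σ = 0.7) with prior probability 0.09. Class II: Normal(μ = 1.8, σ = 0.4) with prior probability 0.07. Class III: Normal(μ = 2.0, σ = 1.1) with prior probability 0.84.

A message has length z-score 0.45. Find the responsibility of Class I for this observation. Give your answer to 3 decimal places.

0.298

By Bayes' theorem, P(k | x) = π_k f_k(x) / Σ_j π_j f_j(x).
Evaluate each component's likelihood at the observed value:
  f_I = (1/(0.7·√(2π)))·exp(−(0.45−0.2)²/(2·0.7²)) = 0.569918·exp(-0.06378) = 0.534706
  f_II = (1/(0.4·√(2π)))·exp(−(0.45−1.8)²/(2·0.4²)) = 0.997356·exp(-5.69531) = 0.0033528
  f_III = (1/(1.1·√(2π)))·exp(−(0.45−2.0)²/(2·1.1²)) = 0.362675·exp(-0.99277) = 0.134389
Prior × likelihood for each component:
  π_I·f_I = 0.09 × 0.534706 = 0.0481235
  π_II·f_II = 0.07 × 0.0033528 = 0.000234696
  π_III·f_III = 0.84 × 0.134389 = 0.112887
Normaliser: 0.0481235 + 0.000234696 + 0.112887 = 0.161245
Responsibility of Class I: 0.0481235 / 0.161245 ≈ 0.298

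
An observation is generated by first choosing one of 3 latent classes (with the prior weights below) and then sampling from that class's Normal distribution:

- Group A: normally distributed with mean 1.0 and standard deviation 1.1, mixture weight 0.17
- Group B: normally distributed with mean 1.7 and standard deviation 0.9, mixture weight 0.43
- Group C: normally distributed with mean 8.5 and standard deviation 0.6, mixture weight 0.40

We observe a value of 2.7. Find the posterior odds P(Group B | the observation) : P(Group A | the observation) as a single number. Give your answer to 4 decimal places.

5.5046

Since P(k|x) ∝ P(Z=k) f_k(x), the posterior odds are P(Z=i) f_i(x) / (P(Z=j) f_j(x)).
Evaluate each component's likelihood at the observed value:
  f_A = (1/(1.1·√(2π)))·exp(−(2.7−1.0)²/(2·1.1²)) = 0.362675·exp(-1.19421) = 0.109869
  f_B = (1/(0.9·√(2π)))·exp(−(2.7−1.7)²/(2·0.9²)) = 0.443269·exp(-0.61728) = 0.239103
  f_C = (1/(0.6·√(2π)))·exp(−(2.7−8.5)²/(2·0.6²)) = 0.664904·exp(-46.72222) = 3.4006e-21
Posterior odds = (P(Z=B)·f_B) / (P(Z=A)·f_A) = (0.43·0.239103) / (0.17·0.109869) = 0.102814 / 0.0186778 ≈ 5.5046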